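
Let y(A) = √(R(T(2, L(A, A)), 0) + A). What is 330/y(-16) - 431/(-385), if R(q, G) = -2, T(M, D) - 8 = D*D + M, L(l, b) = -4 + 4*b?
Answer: 431/385 - 55*I*√2 ≈ 1.1195 - 77.782*I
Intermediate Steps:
T(M, D) = 8 + M + D² (T(M, D) = 8 + (D*D + M) = 8 + (D² + M) = 8 + (M + D²) = 8 + M + D²)
y(A) = √(-2 + A)
330/y(-16) - 431/(-385) = 330/(√(-2 - 16)) - 431/(-385) = 330/(√(-18)) - 431*(-1/385) = 330/((3*I*√2)) + 431/385 = 330*(-I*√2/6) + 431/385 = -55*I*√2 + 431/385 = 431/385 - 55*I*√2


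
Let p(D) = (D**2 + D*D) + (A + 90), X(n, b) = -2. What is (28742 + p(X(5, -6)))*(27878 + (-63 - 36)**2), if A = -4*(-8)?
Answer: 1087868088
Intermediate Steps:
A = 32
p(D) = 122 + 2*D**2 (p(D) = (D**2 + D*D) + (32 + 90) = (D**2 + D**2) + 122 = 2*D**2 + 122 = 122 + 2*D**2)
(28742 + p(X(5, -6)))*(27878 + (-63 - 36)**2) = (28742 + (122 + 2*(-2)**2))*(27878 + (-63 - 36)**2) = (28742 + (122 + 2*4))*(27878 + (-99)**2) = (28742 + (122 + 8))*(27878 + 9801) = (28742 + 130)*37679 = 28872*37679 = 1087868088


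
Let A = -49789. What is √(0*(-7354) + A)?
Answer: I*√49789 ≈ 223.13*I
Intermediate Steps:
√(0*(-7354) + A) = √(0*(-7354) - 49789) = √(0 - 49789) = √(-49789) = I*√49789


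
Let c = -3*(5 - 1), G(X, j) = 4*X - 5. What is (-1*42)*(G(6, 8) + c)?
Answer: -294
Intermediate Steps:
G(X, j) = -5 + 4*X
c = -12 (c = -3*4 = -12)
(-1*42)*(G(6, 8) + c) = (-1*42)*((-5 + 4*6) - 12) = -42*((-5 + 24) - 12) = -42*(19 - 12) = -42*7 = -294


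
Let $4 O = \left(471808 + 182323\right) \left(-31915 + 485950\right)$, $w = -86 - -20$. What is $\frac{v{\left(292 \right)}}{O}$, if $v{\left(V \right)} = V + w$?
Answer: $\frac{904}{296998368585} \approx 3.0438 \cdot 10^{-9}$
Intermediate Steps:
$w = -66$ ($w = -86 + 20 = -66$)
$v{\left(V \right)} = -66 + V$ ($v{\left(V \right)} = V - 66 = -66 + V$)
$O = \frac{296998368585}{4}$ ($O = \frac{\left(471808 + 182323\right) \left(-31915 + 485950\right)}{4} = \frac{654131 \cdot 454035}{4} = \frac{1}{4} \cdot 296998368585 = \frac{296998368585}{4} \approx 7.425 \cdot 10^{10}$)
$\frac{v{\left(292 \right)}}{O} = \frac{-66 + 292}{\frac{296998368585}{4}} = 226 \cdot \frac{4}{296998368585} = \frac{904}{296998368585}$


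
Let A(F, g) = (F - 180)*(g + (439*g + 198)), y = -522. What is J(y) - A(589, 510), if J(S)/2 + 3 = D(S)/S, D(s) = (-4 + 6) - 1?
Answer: -23975613469/261 ≈ -9.1861e+7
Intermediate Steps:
A(F, g) = (-180 + F)*(198 + 440*g) (A(F, g) = (-180 + F)*(g + (198 + 439*g)) = (-180 + F)*(198 + 440*g))
D(s) = 1 (D(s) = 2 - 1 = 1)
J(S) = -6 + 2/S (J(S) = -6 + 2*(1/S) = -6 + 2/S)
J(y) - A(589, 510) = (-6 + 2/(-522)) - (-35640 - 79200*510 + 198*589 + 440*589*510) = (-6 + 2*(-1/522)) - (-35640 - 40392000 + 116622 + 132171600) = (-6 - 1/261) - 1*91860582 = -1567/261 - 91860582 = -23975613469/261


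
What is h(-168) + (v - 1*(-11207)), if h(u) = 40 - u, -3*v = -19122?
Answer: 17789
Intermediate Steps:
v = 6374 (v = -⅓*(-19122) = 6374)
h(-168) + (v - 1*(-11207)) = (40 - 1*(-168)) + (6374 - 1*(-11207)) = (40 + 168) + (6374 + 11207) = 208 + 17581 = 17789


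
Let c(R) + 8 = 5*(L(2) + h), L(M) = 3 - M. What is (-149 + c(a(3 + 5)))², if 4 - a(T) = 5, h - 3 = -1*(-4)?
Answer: 13689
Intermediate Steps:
h = 7 (h = 3 - 1*(-4) = 3 + 4 = 7)
a(T) = -1 (a(T) = 4 - 1*5 = 4 - 5 = -1)
c(R) = 32 (c(R) = -8 + 5*((3 - 1*2) + 7) = -8 + 5*((3 - 2) + 7) = -8 + 5*(1 + 7) = -8 + 5*8 = -8 + 40 = 32)
(-149 + c(a(3 + 5)))² = (-149 + 32)² = (-117)² = 13689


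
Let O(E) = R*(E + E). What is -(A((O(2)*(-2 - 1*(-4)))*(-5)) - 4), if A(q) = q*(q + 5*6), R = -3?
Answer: -17996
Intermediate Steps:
O(E) = -6*E (O(E) = -3*(E + E) = -6*E)
A(q) = q*(30 + q) (A(q) = q*(q + 30) = q*(30 + q))
-(A((O(2)*(-2 - 1*(-4)))*(-5)) - 4) = -((((-6*2)*(-2 - 1*(-4)))*(-5))*(30 + ((-6*2)*(-2 - 1*(-4)))*(-5)) - 4) = -((-12*(-2 + 4)*(-5))*(30 - 12*(-2 + 4)*(-5)) - 4) = -((-12*2*(-5))*(30 - 12*2*(-5)) - 4) = -((-24*(-5))*(30 - 24*(-5)) - 4) = -(120*(30 + 120) - 4) = -(120*150 - 4) = -(18000 - 4) = -1*17996 = -17996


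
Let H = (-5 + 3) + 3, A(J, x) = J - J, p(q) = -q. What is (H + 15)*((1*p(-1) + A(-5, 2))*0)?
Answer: 0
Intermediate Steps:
A(J, x) = 0
H = 1 (H = -2 + 3 = 1)
(H + 15)*((1*p(-1) + A(-5, 2))*0) = (1 + 15)*((1*(-1*(-1)) + 0)*0) = 16*((1*1 + 0)*0) = 16*((1 + 0)*0) = 16*(1*0) = 16*0 = 0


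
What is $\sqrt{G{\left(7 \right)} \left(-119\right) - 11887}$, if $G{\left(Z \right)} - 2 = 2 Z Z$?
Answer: $3 i \sqrt{2643} \approx 154.23 i$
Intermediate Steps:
$G{\left(Z \right)} = 2 + 2 Z^{2}$ ($G{\left(Z \right)} = 2 + 2 Z Z = 2 + 2 Z^{2}$)
$\sqrt{G{\left(7 \right)} \left(-119\right) - 11887} = \sqrt{\left(2 + 2 \cdot 7^{2}\right) \left(-119\right) - 11887} = \sqrt{\left(2 + 2 \cdot 49\right) \left(-119\right) - 11887} = \sqrt{\left(2 + 98\right) \left(-119\right) - 11887} = \sqrt{100 \left(-119\right) - 11887} = \sqrt{-11900 - 11887} = \sqrt{-23787} = 3 i \sqrt{2643}$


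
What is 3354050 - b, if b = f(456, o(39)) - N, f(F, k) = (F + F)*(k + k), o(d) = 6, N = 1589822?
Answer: 4932928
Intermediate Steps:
f(F, k) = 4*F*k (f(F, k) = (2*F)*(2*k) = 4*F*k)
b = -1578878 (b = 4*456*6 - 1*1589822 = 10944 - 1589822 = -1578878)
3354050 - b = 3354050 - 1*(-1578878) = 3354050 + 1578878 = 4932928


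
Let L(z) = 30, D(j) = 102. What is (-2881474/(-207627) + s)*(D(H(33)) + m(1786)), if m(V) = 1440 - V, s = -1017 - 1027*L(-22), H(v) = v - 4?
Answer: 1611684185420/207627 ≈ 7.7624e+6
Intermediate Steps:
H(v) = -4 + v
s = -31827 (s = -1017 - 1027*30 = -1017 - 30810 = -31827)
(-2881474/(-207627) + s)*(D(H(33)) + m(1786)) = (-2881474/(-207627) - 31827)*(102 + (1440 - 1*1786)) = (-2881474*(-1/207627) - 31827)*(102 + (1440 - 1786)) = (2881474/207627 - 31827)*(102 - 346) = -6605263055/207627*(-244) = 1611684185420/207627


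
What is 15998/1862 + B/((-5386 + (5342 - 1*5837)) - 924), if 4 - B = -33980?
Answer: 1199689/333445 ≈ 3.5979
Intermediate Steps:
B = 33984 (B = 4 - 1*(-33980) = 4 + 33980 = 33984)
15998/1862 + B/((-5386 + (5342 - 1*5837)) - 924) = 15998/1862 + 33984/((-5386 + (5342 - 1*5837)) - 924) = 15998*(1/1862) + 33984/((-5386 + (5342 - 5837)) - 924) = 421/49 + 33984/((-5386 - 495) - 924) = 421/49 + 33984/(-5881 - 924) = 421/49 + 33984/(-6805) = 421/49 + 33984*(-1/6805) = 421/49 - 33984/6805 = 1199689/333445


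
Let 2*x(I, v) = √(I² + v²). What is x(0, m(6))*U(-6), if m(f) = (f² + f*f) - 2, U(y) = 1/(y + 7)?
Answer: 35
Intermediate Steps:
U(y) = 1/(7 + y)
m(f) = -2 + 2*f² (m(f) = (f² + f²) - 2 = 2*f² - 2 = -2 + 2*f²)
x(I, v) = √(I² + v²)/2
x(0, m(6))*U(-6) = (√(0² + (-2 + 2*6²)²)/2)/(7 - 6) = (√(0 + (-2 + 2*36)²)/2)/1 = (√(0 + (-2 + 72)²)/2)*1 = (√(0 + 70²)/2)*1 = (√(0 + 4900)/2)*1 = (√4900/2)*1 = ((½)*70)*1 = 35*1 = 35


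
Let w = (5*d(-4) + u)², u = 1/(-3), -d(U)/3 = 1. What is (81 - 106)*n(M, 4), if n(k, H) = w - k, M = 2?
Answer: -52450/9 ≈ -5827.8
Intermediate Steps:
d(U) = -3 (d(U) = -3*1 = -3)
u = -⅓ ≈ -0.33333
w = 2116/9 (w = (5*(-3) - ⅓)² = (-15 - ⅓)² = (-46/3)² = 2116/9 ≈ 235.11)
n(k, H) = 2116/9 - k
(81 - 106)*n(M, 4) = (81 - 106)*(2116/9 - 1*2) = -25*(2116/9 - 2) = -25*2098/9 = -52450/9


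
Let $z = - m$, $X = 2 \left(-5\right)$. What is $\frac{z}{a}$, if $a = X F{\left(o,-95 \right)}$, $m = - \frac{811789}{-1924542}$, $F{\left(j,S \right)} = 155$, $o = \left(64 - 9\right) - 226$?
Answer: $\frac{811789}{2983040100} \approx 0.00027213$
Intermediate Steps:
$X = -10$
$o = -171$ ($o = 55 - 226 = -171$)
$m = \frac{811789}{1924542}$ ($m = \left(-811789\right) \left(- \frac{1}{1924542}\right) = \frac{811789}{1924542} \approx 0.42181$)
$a = -1550$ ($a = \left(-10\right) 155 = -1550$)
$z = - \frac{811789}{1924542}$ ($z = \left(-1\right) \frac{811789}{1924542} = - \frac{811789}{1924542} \approx -0.42181$)
$\frac{z}{a} = - \frac{811789}{1924542 \left(-1550\right)} = \left(- \frac{811789}{1924542}\right) \left(- \frac{1}{1550}\right) = \frac{811789}{2983040100}$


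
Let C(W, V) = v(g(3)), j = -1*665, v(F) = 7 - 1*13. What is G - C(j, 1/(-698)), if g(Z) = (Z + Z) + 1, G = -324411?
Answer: -324405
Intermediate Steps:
g(Z) = 1 + 2*Z (g(Z) = 2*Z + 1 = 1 + 2*Z)
v(F) = -6 (v(F) = 7 - 13 = -6)
j = -665
C(W, V) = -6
G - C(j, 1/(-698)) = -324411 - 1*(-6) = -324411 + 6 = -324405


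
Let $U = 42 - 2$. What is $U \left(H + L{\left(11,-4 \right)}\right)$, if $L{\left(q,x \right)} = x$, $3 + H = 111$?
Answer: $4160$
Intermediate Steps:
$H = 108$ ($H = -3 + 111 = 108$)
$U = 40$ ($U = 42 - 2 = 40$)
$U \left(H + L{\left(11,-4 \right)}\right) = 40 \left(108 - 4\right) = 40 \cdot 104 = 4160$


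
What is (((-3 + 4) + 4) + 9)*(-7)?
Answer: -98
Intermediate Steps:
(((-3 + 4) + 4) + 9)*(-7) = ((1 + 4) + 9)*(-7) = (5 + 9)*(-7) = 14*(-7) = -98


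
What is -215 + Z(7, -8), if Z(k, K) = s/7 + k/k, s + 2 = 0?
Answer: -1500/7 ≈ -214.29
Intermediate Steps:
s = -2 (s = -2 + 0 = -2)
Z(k, K) = 5/7 (Z(k, K) = -2/7 + k/k = -2*⅐ + 1 = -2/7 + 1 = 5/7)
-215 + Z(7, -8) = -215 + 5/7 = -1500/7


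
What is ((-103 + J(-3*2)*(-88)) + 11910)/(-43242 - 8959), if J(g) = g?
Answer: -12335/52201 ≈ -0.23630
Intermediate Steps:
((-103 + J(-3*2)*(-88)) + 11910)/(-43242 - 8959) = ((-103 - 3*2*(-88)) + 11910)/(-43242 - 8959) = ((-103 - 6*(-88)) + 11910)/(-52201) = ((-103 + 528) + 11910)*(-1/52201) = (425 + 11910)*(-1/52201) = 12335*(-1/52201) = -12335/52201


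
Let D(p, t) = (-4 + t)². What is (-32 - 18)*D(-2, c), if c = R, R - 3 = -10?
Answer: -6050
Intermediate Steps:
R = -7 (R = 3 - 10 = -7)
c = -7
(-32 - 18)*D(-2, c) = (-32 - 18)*(-4 - 7)² = -50*(-11)² = -50*121 = -6050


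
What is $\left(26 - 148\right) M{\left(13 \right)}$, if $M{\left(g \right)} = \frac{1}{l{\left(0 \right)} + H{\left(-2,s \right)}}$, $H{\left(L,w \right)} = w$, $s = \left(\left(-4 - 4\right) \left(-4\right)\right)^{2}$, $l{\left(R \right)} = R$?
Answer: $- \frac{61}{512} \approx -0.11914$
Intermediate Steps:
$s = 1024$ ($s = \left(\left(-8\right) \left(-4\right)\right)^{2} = 32^{2} = 1024$)
$M{\left(g \right)} = \frac{1}{1024}$ ($M{\left(g \right)} = \frac{1}{0 + 1024} = \frac{1}{1024}$)
$\left(26 - 148\right) M{\left(13 \right)} = \left(26 - 148\right) \frac{1}{1024} = \left(-122\right) \frac{1}{1024} = - \frac{61}{512}$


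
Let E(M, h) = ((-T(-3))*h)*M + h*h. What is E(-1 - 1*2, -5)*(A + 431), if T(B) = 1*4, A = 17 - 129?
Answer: -11165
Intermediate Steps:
A = -112
T(B) = 4
E(M, h) = h² - 4*M*h (E(M, h) = ((-1*4)*h)*M + h*h = (-4*h)*M + h² = -4*M*h + h² = h² - 4*M*h)
E(-1 - 1*2, -5)*(A + 431) = (-5*(-5 - 4*(-1 - 1*2)))*(-112 + 431) = -5*(-5 - 4*(-1 - 2))*319 = -5*(-5 - 4*(-3))*319 = -5*(-5 + 12)*319 = -5*7*319 = -35*319 = -11165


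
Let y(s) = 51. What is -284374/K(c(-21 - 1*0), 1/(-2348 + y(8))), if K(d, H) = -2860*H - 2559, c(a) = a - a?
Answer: 653207078/5875163 ≈ 111.18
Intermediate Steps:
c(a) = 0
K(d, H) = -2559 - 2860*H
-284374/K(c(-21 - 1*0), 1/(-2348 + y(8))) = -284374/(-2559 - 2860/(-2348 + 51)) = -284374/(-2559 - 2860/(-2297)) = -284374/(-2559 - 2860*(-1/2297)) = -284374/(-2559 + 2860/2297) = -284374/(-5875163/2297) = -284374*(-2297/5875163) = 653207078/5875163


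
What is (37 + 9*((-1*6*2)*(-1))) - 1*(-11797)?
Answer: 11942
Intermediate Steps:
(37 + 9*((-1*6*2)*(-1))) - 1*(-11797) = (37 + 9*(-6*2*(-1))) + 11797 = (37 + 9*(-12*(-1))) + 11797 = (37 + 9*12) + 11797 = (37 + 108) + 11797 = 145 + 11797 = 11942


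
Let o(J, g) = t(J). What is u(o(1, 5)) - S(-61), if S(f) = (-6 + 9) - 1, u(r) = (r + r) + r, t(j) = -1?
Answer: -5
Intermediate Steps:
o(J, g) = -1
u(r) = 3*r (u(r) = 2*r + r = 3*r)
S(f) = 2 (S(f) = 3 - 1 = 2)
u(o(1, 5)) - S(-61) = 3*(-1) - 1*2 = -3 - 2 = -5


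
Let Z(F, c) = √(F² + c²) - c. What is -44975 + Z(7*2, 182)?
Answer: -45157 + 14*√170 ≈ -44974.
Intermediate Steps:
-44975 + Z(7*2, 182) = -44975 + (√((7*2)² + 182²) - 1*182) = -44975 + (√(14² + 33124) - 182) = -44975 + (√(196 + 33124) - 182) = -44975 + (√33320 - 182) = -44975 + (14*√170 - 182) = -44975 + (-182 + 14*√170) = -45157 + 14*√170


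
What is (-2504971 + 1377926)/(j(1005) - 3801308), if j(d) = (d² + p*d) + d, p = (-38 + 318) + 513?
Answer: 1127045/1993313 ≈ 0.56541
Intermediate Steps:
p = 793 (p = 280 + 513 = 793)
j(d) = d² + 794*d (j(d) = (d² + 793*d) + d = d² + 794*d)
(-2504971 + 1377926)/(j(1005) - 3801308) = (-2504971 + 1377926)/(1005*(794 + 1005) - 3801308) = -1127045/(1005*1799 - 3801308) = -1127045/(1807995 - 3801308) = -1127045/(-1993313) = -1127045*(-1/1993313) = 1127045/1993313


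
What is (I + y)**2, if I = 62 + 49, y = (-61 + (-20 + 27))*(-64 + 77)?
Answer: 349281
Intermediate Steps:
y = -702 (y = (-61 + 7)*13 = -54*13 = -702)
I = 111
(I + y)**2 = (111 - 702)**2 = (-591)**2 = 349281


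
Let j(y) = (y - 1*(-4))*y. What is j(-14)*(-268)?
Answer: -37520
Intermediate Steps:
j(y) = y*(4 + y) (j(y) = (y + 4)*y = (4 + y)*y = y*(4 + y))
j(-14)*(-268) = -14*(4 - 14)*(-268) = -14*(-10)*(-268) = 140*(-268) = -37520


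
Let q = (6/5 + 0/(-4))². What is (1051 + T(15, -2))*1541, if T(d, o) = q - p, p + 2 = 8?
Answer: 40314101/25 ≈ 1.6126e+6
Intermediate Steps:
p = 6 (p = -2 + 8 = 6)
q = 36/25 (q = (6*(⅕) + 0*(-¼))² = (6/5 + 0)² = (6/5)² = 36/25 ≈ 1.4400)
T(d, o) = -114/25 (T(d, o) = 36/25 - 1*6 = 36/25 - 6 = -114/25)
(1051 + T(15, -2))*1541 = (1051 - 114/25)*1541 = (26161/25)*1541 = 40314101/25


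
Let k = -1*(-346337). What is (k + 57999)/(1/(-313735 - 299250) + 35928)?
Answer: 247851902960/22023325079 ≈ 11.254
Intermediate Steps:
k = 346337
(k + 57999)/(1/(-313735 - 299250) + 35928) = (346337 + 57999)/(1/(-313735 - 299250) + 35928) = 404336/(1/(-612985) + 35928) = 404336/(-1/612985 + 35928) = 404336/(22023325079/612985) = 404336*(612985/22023325079) = 247851902960/22023325079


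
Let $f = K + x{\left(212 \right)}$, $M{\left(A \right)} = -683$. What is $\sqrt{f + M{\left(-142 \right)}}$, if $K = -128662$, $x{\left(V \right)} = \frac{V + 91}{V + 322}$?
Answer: $\frac{i \sqrt{4098149002}}{178} \approx 359.65 i$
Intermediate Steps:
$x{\left(V \right)} = \frac{91 + V}{322 + V}$
$f = - \frac{22901735}{178}$ ($f = -128662 + \frac{91 + 212}{322 + 212} = -128662 + \frac{1}{534} \cdot 303 = -128662 + \frac{101}{178} = - \frac{22901735}{178} \approx -1.2866 \cdot 10^{5}$)
$\sqrt{f + M{\left(-142 \right)}} = \sqrt{- \frac{22901735}{178} - 683} = \sqrt{- \frac{23023309}{178}} = \frac{i \sqrt{4098149002}}{178}$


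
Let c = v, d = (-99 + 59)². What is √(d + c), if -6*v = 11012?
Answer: I*√2118/3 ≈ 15.341*I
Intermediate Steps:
d = 1600 (d = (-40)² = 1600)
v = -5506/3 (v = -⅙*11012 = -5506/3 ≈ -1835.3)
c = -5506/3 ≈ -1835.3
√(d + c) = √(1600 - 5506/3) = √(-706/3) = I*√2118/3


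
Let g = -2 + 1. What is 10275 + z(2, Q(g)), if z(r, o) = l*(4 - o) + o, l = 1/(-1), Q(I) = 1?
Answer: 10273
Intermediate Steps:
g = -1
l = -1
z(r, o) = -4 + 2*o (z(r, o) = -(4 - o) + o = (-4 + o) + o = -4 + 2*o)
10275 + z(2, Q(g)) = 10275 + (-4 + 2*1) = 10275 + (-4 + 2) = 10275 - 2 = 10273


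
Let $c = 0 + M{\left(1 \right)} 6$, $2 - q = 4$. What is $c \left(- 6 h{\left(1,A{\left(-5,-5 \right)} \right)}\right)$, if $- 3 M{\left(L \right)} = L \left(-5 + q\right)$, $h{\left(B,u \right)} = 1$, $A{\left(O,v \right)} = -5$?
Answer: $-84$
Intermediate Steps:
$q = -2$ ($q = 2 - 4 = -2$)
$M{\left(L \right)} = \frac{7 L}{3}$ ($M{\left(L \right)} = - \frac{L \left(-5 - 2\right)}{3} = - \frac{L \left(-7\right)}{3} = - \frac{\left(-7\right) L}{3} = \frac{7 L}{3}$)
$c = 14$ ($c = 0 + \frac{7}{3} \cdot 1 \cdot 6 = 0 + \frac{7}{3} \cdot 6 = 0 + 14 = 14$)
$c \left(- 6 h{\left(1,A{\left(-5,-5 \right)} \right)}\right) = 14 \left(\left(-6\right) 1\right) = 14 \left(-6\right) = -84$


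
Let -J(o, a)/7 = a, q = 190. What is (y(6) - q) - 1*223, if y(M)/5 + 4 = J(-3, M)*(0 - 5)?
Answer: 617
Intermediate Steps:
J(o, a) = -7*a
y(M) = -20 + 175*M (y(M) = -20 + 5*((-7*M)*(0 - 5)) = -20 + 5*(-7*M*(-5)) = -20 + 5*(35*M) = -20 + 175*M)
(y(6) - q) - 1*223 = ((-20 + 175*6) - 1*190) - 1*223 = ((-20 + 1050) - 190) - 223 = (1030 - 190) - 223 = 840 - 223 = 617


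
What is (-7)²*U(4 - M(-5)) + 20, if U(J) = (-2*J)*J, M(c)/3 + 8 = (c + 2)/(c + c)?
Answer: -3597609/50 ≈ -71952.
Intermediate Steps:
M(c) = -24 + 3*(2 + c)/(2*c) (M(c) = -24 + 3*((c + 2)/(c + c)) = -24 + 3*((2 + c)/((2*c))) = -24 + 3*((2 + c)*(1/(2*c))) = -24 + 3*((2 + c)/(2*c)) = -24 + 3*(2 + c)/(2*c))
U(J) = -2*J²
(-7)²*U(4 - M(-5)) + 20 = (-7)²*(-2*(4 - (-45/2 + 3/(-5)))²) + 20 = 49*(-2*(4 - (-45/2 + 3*(-⅕)))²) + 20 = 49*(-2*(4 - (-45/2 - ⅗))²) + 20 = 49*(-2*(4 - 1*(-231/10))²) + 20 = 49*(-2*(4 + 231/10)²) + 20 = 49*(-2*(271/10)²) + 20 = 49*(-2*73441/100) + 20 = 49*(-73441/50) + 20 = -3598609/50 + 20 = -3597609/50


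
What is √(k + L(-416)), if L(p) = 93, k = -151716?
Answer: 3*I*√16847 ≈ 389.39*I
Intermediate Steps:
√(k + L(-416)) = √(-151716 + 93) = √(-151623) = 3*I*√16847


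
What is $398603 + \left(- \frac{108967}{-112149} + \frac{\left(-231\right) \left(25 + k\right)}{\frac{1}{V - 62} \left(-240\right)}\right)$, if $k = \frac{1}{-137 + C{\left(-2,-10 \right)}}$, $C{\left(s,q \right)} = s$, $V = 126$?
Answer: $\frac{31188609118538}{77943555} \approx 4.0014 \cdot 10^{5}$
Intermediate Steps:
$k = - \frac{1}{139}$ ($k = \frac{1}{-137 - 2} = \frac{1}{-139} = - \frac{1}{139} \approx -0.0071942$)
$398603 + \left(- \frac{108967}{-112149} + \frac{\left(-231\right) \left(25 + k\right)}{\frac{1}{V - 62} \left(-240\right)}\right) = 398603 - \left(- \frac{108967}{112149} - \frac{\left(-231\right) \left(25 - \frac{1}{139}\right)}{\frac{1}{126 - 62} \left(-240\right)}\right) = 398603 - \left(- \frac{108967}{112149} - \frac{\left(-231\right) \frac{3474}{139}}{\frac{1}{64} \left(-240\right)}\right) = 398603 - \left(- \frac{108967}{112149} + \frac{802494}{139 \cdot \frac{1}{64} \left(-240\right)}\right) = 398603 - \left(- \frac{108967}{112149} + \frac{802494}{139 \left(- \frac{15}{4}\right)}\right) = 398603 + \left(\frac{108967}{112149} - - \frac{1069992}{695}\right) = 398603 + \left(\frac{108967}{112149} + \frac{1069992}{695}\right) = 398603 + \frac{120074264873}{77943555} = \frac{31188609118538}{77943555}$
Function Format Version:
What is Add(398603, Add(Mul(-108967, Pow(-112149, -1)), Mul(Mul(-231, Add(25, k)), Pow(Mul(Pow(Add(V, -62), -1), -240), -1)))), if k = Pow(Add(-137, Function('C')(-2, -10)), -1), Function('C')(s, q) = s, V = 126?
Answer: Rational(31188609118538, 77943555) ≈ 4.0014e+5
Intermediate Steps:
k = Rational(-1, 139) (k = Pow(Add(-137, -2), -1) = Pow(-139, -1) = Rational(-1, 139) ≈ -0.0071942)
Add(398603, Add(Mul(-108967, Pow(-112149, -1)), Mul(Mul(-231, Add(25, k)), Pow(Mul(Pow(Add(V, -62), -1), -240), -1)))) = Add(398603, Add(Mul(-108967, Pow(-112149, -1)), Mul(Mul(-231, Add(25, Rational(-1, 139))), Pow(Mul(Pow(Add(126, -62), -1), -240), -1)))) = Add(398603, Add(Mul(-108967, Rational(-1, 112149)), Mul(Mul(-231, Rational(3474, 139)), Pow(Mul(Pow(64, -1), -240), -1)))) = Add(398603, Add(Rational(108967, 112149), Mul(Rational(-802494, 139), Pow(Mul(Rational(1, 64), -240), -1)))) = Add(398603, Add(Rational(108967, 112149), Mul(Rational(-802494, 139), Pow(Rational(-15, 4), -1)))) = Add(398603, Add(Rational(108967, 112149), Mul(Rational(-802494, 139), Rational(-4, 15)))) = Add(398603, Add(Rational(108967, 112149), Rational(1069992, 695))) = Add(398603, Rational(120074264873, 77943555)) = Rational(31188609118538, 77943555)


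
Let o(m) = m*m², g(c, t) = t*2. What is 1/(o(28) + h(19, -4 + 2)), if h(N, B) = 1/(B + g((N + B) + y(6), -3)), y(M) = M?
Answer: 8/175615 ≈ 4.5554e-5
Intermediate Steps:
g(c, t) = 2*t
h(N, B) = 1/(-6 + B) (h(N, B) = 1/(B + 2*(-3)) = 1/(B - 6) = 1/(-6 + B))
o(m) = m³
1/(o(28) + h(19, -4 + 2)) = 1/(28³ + 1/(-6 + (-4 + 2))) = 1/(21952 + 1/(-6 - 2)) = 1/(21952 + 1/(-8)) = 1/(21952 - ⅛) = 1/(175615/8) = 8/175615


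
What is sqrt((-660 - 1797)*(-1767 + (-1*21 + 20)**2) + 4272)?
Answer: sqrt(4343334) ≈ 2084.1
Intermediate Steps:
sqrt((-660 - 1797)*(-1767 + (-1*21 + 20)**2) + 4272) = sqrt(-2457*(-1767 + (-21 + 20)**2) + 4272) = sqrt(-2457*(-1767 + (-1)**2) + 4272) = sqrt(-2457*(-1767 + 1) + 4272) = sqrt(-2457*(-1766) + 4272) = sqrt(4339062 + 4272) = sqrt(4343334)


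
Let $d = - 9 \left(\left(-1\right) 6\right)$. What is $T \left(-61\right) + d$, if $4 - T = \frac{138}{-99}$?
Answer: $- \frac{9076}{33} \approx -275.03$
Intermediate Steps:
$T = \frac{178}{33}$ ($T = 4 - \frac{138}{-99} = 4 - 138 \left(- \frac{1}{99}\right) = 4 - - \frac{46}{33} = 4 + \frac{46}{33} = \frac{178}{33} \approx 5.3939$)
$d = 54$ ($d = \left(-9\right) \left(-6\right) = 54$)
$T \left(-61\right) + d = \frac{178}{33} \left(-61\right) + 54 = - \frac{10858}{33} + 54 = - \frac{9076}{33}$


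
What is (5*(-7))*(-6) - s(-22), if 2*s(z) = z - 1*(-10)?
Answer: 216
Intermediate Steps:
s(z) = 5 + z/2 (s(z) = (z - 1*(-10))/2 = (z + 10)/2 = (10 + z)/2 = 5 + z/2)
(5*(-7))*(-6) - s(-22) = (5*(-7))*(-6) - (5 + (1/2)*(-22)) = -35*(-6) - (5 - 11) = 210 - 1*(-6) = 210 + 6 = 216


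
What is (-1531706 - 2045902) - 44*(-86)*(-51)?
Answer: -3770592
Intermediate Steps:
(-1531706 - 2045902) - 44*(-86)*(-51) = -3577608 + 3784*(-51) = -3577608 - 192984 = -3770592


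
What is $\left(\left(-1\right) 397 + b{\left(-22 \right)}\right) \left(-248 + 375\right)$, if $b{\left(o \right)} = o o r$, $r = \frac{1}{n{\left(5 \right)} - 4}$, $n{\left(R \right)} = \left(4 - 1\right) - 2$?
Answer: $- \frac{212725}{3} \approx -70908.0$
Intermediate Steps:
$n{\left(R \right)} = 1$ ($n{\left(R \right)} = 3 - 2 = 1$)
$r = - \frac{1}{3}$ ($r = \frac{1}{1 - 4} = \frac{1}{-3} = - \frac{1}{3} \approx -0.33333$)
$b{\left(o \right)} = - \frac{o^{2}}{3}$ ($b{\left(o \right)} = o o \left(- \frac{1}{3}\right) = o^{2} \left(- \frac{1}{3}\right) = - \frac{o^{2}}{3}$)
$\left(\left(-1\right) 397 + b{\left(-22 \right)}\right) \left(-248 + 375\right) = \left(\left(-1\right) 397 - \frac{\left(-22\right)^{2}}{3}\right) \left(-248 + 375\right) = \left(-397 - \frac{484}{3}\right) 127 = \left(- \frac{1675}{3}\right) 127 = - \frac{212725}{3}$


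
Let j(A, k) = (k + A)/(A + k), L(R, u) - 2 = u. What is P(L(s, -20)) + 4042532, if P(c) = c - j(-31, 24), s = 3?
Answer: 4042513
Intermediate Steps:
L(R, u) = 2 + u
j(A, k) = 1 (j(A, k) = (A + k)/(A + k) = 1)
P(c) = -1 + c (P(c) = c - 1*1 = c - 1 = -1 + c)
P(L(s, -20)) + 4042532 = (-1 + (2 - 20)) + 4042532 = (-1 - 18) + 4042532 = -19 + 4042532 = 4042513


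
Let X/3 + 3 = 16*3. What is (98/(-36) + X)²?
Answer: 5669161/324 ≈ 17497.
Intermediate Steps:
X = 135 (X = -9 + 3*(16*3) = -9 + 3*48 = -9 + 144 = 135)
(98/(-36) + X)² = (98/(-36) + 135)² = (98*(-1/36) + 135)² = (-49/18 + 135)² = (2381/18)² = 5669161/324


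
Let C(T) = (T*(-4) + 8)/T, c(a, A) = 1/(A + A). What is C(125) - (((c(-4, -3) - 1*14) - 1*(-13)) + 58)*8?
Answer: -171976/375 ≈ -458.60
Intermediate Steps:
c(a, A) = 1/(2*A)
C(T) = (8 - 4*T)/T (C(T) = (-4*T + 8)/T = (8 - 4*T)/T)
C(125) - (((c(-4, -3) - 1*14) - 1*(-13)) + 58)*8 = (-4 + 8/125) - ((((1/2)/(-3) - 1*14) - 1*(-13)) + 58)*8 = (-4 + 8*(1/125)) - ((((1/2)*(-1/3) - 14) + 13) + 58)*8 = (-4 + 8/125) - (((-1/6 - 14) + 13) + 58)*8 = -492/125 - ((-85/6 + 13) + 58)*8 = -492/125 - (-7/6 + 58)*8 = -492/125 - 341*8/6 = -492/125 - 1*1364/3 = -492/125 - 1364/3 = -171976/375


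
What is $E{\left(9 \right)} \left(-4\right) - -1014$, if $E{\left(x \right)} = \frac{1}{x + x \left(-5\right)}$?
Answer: $\frac{9127}{9} \approx 1014.1$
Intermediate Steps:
$E{\left(x \right)} = - \frac{1}{4 x}$ ($E{\left(x \right)} = \frac{1}{x - 5 x} = \frac{1}{\left(-4\right) x} = - \frac{1}{4 x}$)
$E{\left(9 \right)} \left(-4\right) - -1014 = - \frac{1}{4 \cdot 9} \left(-4\right) - -1014 = \left(- \frac{1}{4}\right) \frac{1}{9} \left(-4\right) + 1014 = \left(- \frac{1}{36}\right) \left(-4\right) + 1014 = \frac{1}{9} + 1014 = \frac{9127}{9}$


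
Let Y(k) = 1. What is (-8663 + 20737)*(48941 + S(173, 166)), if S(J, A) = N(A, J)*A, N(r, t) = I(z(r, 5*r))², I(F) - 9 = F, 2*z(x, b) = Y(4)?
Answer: 771800265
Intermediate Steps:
z(x, b) = ½ (z(x, b) = (½)*1 = ½)
I(F) = 9 + F
N(r, t) = 361/4 (N(r, t) = (9 + ½)² = (19/2)² = 361/4)
S(J, A) = 361*A/4
(-8663 + 20737)*(48941 + S(173, 166)) = (-8663 + 20737)*(48941 + (361/4)*166) = 12074*(48941 + 29963/2) = 12074*(127845/2) = 771800265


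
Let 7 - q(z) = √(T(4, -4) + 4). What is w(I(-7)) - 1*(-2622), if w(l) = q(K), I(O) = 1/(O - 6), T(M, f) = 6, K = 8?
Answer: 2629 - √10 ≈ 2625.8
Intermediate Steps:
q(z) = 7 - √10 (q(z) = 7 - √(6 + 4) = 7 - √10)
I(O) = 1/(-6 + O)
w(l) = 7 - √10
w(I(-7)) - 1*(-2622) = (7 - √10) - 1*(-2622) = (7 - √10) + 2622 = 2629 - √10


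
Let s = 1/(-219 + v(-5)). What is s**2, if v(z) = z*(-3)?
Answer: 1/41616 ≈ 2.4029e-5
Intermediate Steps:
v(z) = -3*z
s = -1/204 (s = 1/(-219 - 3*(-5)) = 1/(-219 + 15) = 1/(-204) = -1/204 ≈ -0.0049020)
s**2 = (-1/204)**2 = 1/41616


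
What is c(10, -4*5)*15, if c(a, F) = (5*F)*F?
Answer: 30000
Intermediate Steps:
c(a, F) = 5*F²
c(10, -4*5)*15 = (5*(-4*5)²)*15 = (5*(-20)²)*15 = (5*400)*15 = 2000*15 = 30000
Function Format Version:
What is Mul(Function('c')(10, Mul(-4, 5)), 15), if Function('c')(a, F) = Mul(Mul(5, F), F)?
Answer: 30000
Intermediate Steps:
Function('c')(a, F) = Mul(5, Pow(F, 2))
Mul(Function('c')(10, Mul(-4, 5)), 15) = Mul(Mul(5, Pow(Mul(-4, 5), 2)), 15) = Mul(Mul(5, Pow(-20, 2)), 15) = Mul(Mul(5, 400), 15) = Mul(2000, 15) = 30000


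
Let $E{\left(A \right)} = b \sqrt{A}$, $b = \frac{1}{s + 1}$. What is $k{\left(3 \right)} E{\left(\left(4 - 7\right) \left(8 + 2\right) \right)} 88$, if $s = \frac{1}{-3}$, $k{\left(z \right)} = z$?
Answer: $396 i \sqrt{30} \approx 2169.0 i$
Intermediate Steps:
$s = - \frac{1}{3} \approx -0.33333$
$b = \frac{3}{2}$ ($b = \frac{1}{- \frac{1}{3} + 1} = \frac{1}{\frac{2}{3}} = \frac{3}{2} \approx 1.5$)
$E{\left(A \right)} = \frac{3 \sqrt{A}}{2}$
$k{\left(3 \right)} E{\left(\left(4 - 7\right) \left(8 + 2\right) \right)} 88 = 3 \frac{3 \sqrt{\left(4 - 7\right) \left(8 + 2\right)}}{2} \cdot 88 = 3 \frac{3 \sqrt{\left(-3\right) 10}}{2} \cdot 88 = 3 \frac{3 \sqrt{-30}}{2} \cdot 88 = 3 \frac{3 i \sqrt{30}}{2} \cdot 88 = \frac{9 i \sqrt{30}}{2} \cdot 88 = 396 i \sqrt{30}$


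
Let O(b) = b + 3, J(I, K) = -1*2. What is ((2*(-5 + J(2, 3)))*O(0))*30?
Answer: -1260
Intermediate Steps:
J(I, K) = -2
O(b) = 3 + b
((2*(-5 + J(2, 3)))*O(0))*30 = ((2*(-5 - 2))*(3 + 0))*30 = ((2*(-7))*3)*30 = -14*3*30 = -42*30 = -1260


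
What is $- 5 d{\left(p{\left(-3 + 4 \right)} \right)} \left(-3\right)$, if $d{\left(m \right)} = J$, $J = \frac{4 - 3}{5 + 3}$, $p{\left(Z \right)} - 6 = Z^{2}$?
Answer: $\frac{15}{8} \approx 1.875$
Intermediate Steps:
$p{\left(Z \right)} = 6 + Z^{2}$
$J = \frac{1}{8}$ ($J = 1 \cdot \frac{1}{8} = \frac{1}{8} \approx 0.125$)
$d{\left(m \right)} = \frac{1}{8}$
$- 5 d{\left(p{\left(-3 + 4 \right)} \right)} \left(-3\right) = \left(-5\right) \frac{1}{8} \left(-3\right) = \left(- \frac{5}{8}\right) \left(-3\right) = \frac{15}{8}$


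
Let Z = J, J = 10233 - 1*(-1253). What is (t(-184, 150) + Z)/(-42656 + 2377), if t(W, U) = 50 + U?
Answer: -11686/40279 ≈ -0.29013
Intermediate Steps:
J = 11486 (J = 10233 + 1253 = 11486)
Z = 11486
(t(-184, 150) + Z)/(-42656 + 2377) = ((50 + 150) + 11486)/(-42656 + 2377) = (200 + 11486)/(-40279) = 11686*(-1/40279) = -11686/40279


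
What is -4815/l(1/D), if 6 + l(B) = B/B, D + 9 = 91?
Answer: 963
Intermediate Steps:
D = 82 (D = -9 + 91 = 82)
l(B) = -5 (l(B) = -6 + B/B = -6 + 1 = -5)
-4815/l(1/D) = -4815/(-5) = -4815*(-⅕) = 963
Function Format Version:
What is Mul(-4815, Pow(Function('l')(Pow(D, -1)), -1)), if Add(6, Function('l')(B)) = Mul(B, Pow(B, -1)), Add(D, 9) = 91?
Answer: 963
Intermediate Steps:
D = 82 (D = Add(-9, 91) = 82)
Function('l')(B) = -5 (Function('l')(B) = Add(-6, Mul(B, Pow(B, -1))) = Add(-6, 1) = -5)
Mul(-4815, Pow(Function('l')(Pow(D, -1)), -1)) = Mul(-4815, Pow(-5, -1)) = Mul(-4815, Rational(-1, 5)) = 963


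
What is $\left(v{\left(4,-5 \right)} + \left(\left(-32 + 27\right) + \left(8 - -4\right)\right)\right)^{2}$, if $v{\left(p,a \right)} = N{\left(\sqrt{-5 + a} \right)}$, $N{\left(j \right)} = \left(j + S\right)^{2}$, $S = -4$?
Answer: $-471 - 208 i \sqrt{10} \approx -471.0 - 657.75 i$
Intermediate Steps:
$N{\left(j \right)} = \left(-4 + j\right)^{2}$ ($N{\left(j \right)} = \left(j - 4\right)^{2} = \left(-4 + j\right)^{2}$)
$v{\left(p,a \right)} = \left(-4 + \sqrt{-5 + a}\right)^{2}$
$\left(v{\left(4,-5 \right)} + \left(\left(-32 + 27\right) + \left(8 - -4\right)\right)\right)^{2} = \left(\left(-4 + \sqrt{-5 - 5}\right)^{2} + \left(\left(-32 + 27\right) + \left(8 - -4\right)\right)\right)^{2} = \left(\left(-4 + \sqrt{-10}\right)^{2} + \left(-5 + \left(8 + 4\right)\right)\right)^{2} = \left(\left(-4 + i \sqrt{10}\right)^{2} + \left(-5 + 12\right)\right)^{2} = \left(\left(-4 + i \sqrt{10}\right)^{2} + 7\right)^{2} = \left(7 + \left(-4 + i \sqrt{10}\right)^{2}\right)^{2}$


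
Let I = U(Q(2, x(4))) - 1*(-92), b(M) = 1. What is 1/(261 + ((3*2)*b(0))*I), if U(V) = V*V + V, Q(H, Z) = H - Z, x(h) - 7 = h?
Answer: 1/1245 ≈ 0.00080321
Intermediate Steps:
x(h) = 7 + h
U(V) = V + V**2 (U(V) = V**2 + V = V + V**2)
I = 164 (I = (2 - (7 + 4))*(1 + (2 - (7 + 4))) - 1*(-92) = (2 - 1*11)*(1 + (2 - 1*11)) + 92 = (2 - 11)*(1 + (2 - 11)) + 92 = -9*(1 - 9) + 92 = -9*(-8) + 92 = 72 + 92 = 164)
1/(261 + ((3*2)*b(0))*I) = 1/(261 + ((3*2)*1)*164) = 1/(261 + (6*1)*164) = 1/(261 + 6*164) = 1/(261 + 984) = 1/1245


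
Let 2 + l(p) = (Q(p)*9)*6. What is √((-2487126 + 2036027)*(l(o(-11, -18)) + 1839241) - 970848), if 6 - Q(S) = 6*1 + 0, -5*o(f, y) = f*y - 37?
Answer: I*√829679844509 ≈ 9.1087e+5*I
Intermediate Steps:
o(f, y) = 37/5 - f*y/5 (o(f, y) = -(f*y - 37)/5 = -(-37 + f*y)/5 = 37/5 - f*y/5)
Q(S) = 0 (Q(S) = 6 - (6*1 + 0) = 6 - (6 + 0) = 6 - 1*6 = 6 - 6 = 0)
l(p) = -2 (l(p) = -2 + (0*9)*6 = -2 + 0*6 = -2 + 0 = -2)
√((-2487126 + 2036027)*(l(o(-11, -18)) + 1839241) - 970848) = √((-2487126 + 2036027)*(-2 + 1839241) - 970848) = √(-451099*1839239 - 970848) = √(-829678873661 - 970848) = √(-829679844509) = I*√829679844509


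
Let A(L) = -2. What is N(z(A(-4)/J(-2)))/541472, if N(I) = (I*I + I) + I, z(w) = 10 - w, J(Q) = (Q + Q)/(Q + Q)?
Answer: 21/67684 ≈ 0.00031027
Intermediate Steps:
J(Q) = 1 (J(Q) = (2*Q)/((2*Q)) = (2*Q)*(1/(2*Q)) = 1)
N(I) = I² + 2*I (N(I) = (I² + I) + I = (I + I²) + I = I² + 2*I)
N(z(A(-4)/J(-2)))/541472 = ((10 - (-2)/1)*(2 + (10 - (-2)/1)))/541472 = ((10 - (-2))*(2 + (10 - (-2))))*(1/541472) = ((10 - 1*(-2))*(2 + (10 - 1*(-2))))*(1/541472) = ((10 + 2)*(2 + (10 + 2)))*(1/541472) = (12*(2 + 12))*(1/541472) = (12*14)*(1/541472) = 168*(1/541472) = 21/67684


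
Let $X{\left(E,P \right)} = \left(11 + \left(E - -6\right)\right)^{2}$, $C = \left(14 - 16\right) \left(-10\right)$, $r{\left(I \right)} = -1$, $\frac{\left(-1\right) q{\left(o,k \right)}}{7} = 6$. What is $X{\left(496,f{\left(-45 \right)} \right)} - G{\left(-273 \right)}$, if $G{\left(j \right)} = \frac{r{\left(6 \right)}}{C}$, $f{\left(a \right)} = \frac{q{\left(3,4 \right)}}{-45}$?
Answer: $\frac{5263381}{20} \approx 2.6317 \cdot 10^{5}$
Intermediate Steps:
$q{\left(o,k \right)} = -42$ ($q{\left(o,k \right)} = \left(-7\right) 6 = -42$)
$f{\left(a \right)} = \frac{14}{15}$ ($f{\left(a \right)} = - \frac{42}{-45} = \left(-42\right) \left(- \frac{1}{45}\right) = \frac{14}{15}$)
$C = 20$ ($C = \left(-2\right) \left(-10\right) = 20$)
$X{\left(E,P \right)} = \left(17 + E\right)^{2}$ ($X{\left(E,P \right)} = \left(11 + \left(E + 6\right)\right)^{2} = \left(11 + \left(6 + E\right)\right)^{2} = \left(17 + E\right)^{2}$)
$G{\left(j \right)} = - \frac{1}{20}$
$X{\left(496,f{\left(-45 \right)} \right)} - G{\left(-273 \right)} = \left(17 + 496\right)^{2} - - \frac{1}{20} = 513^{2} + \frac{1}{20} = 263169 + \frac{1}{20} = \frac{5263381}{20}$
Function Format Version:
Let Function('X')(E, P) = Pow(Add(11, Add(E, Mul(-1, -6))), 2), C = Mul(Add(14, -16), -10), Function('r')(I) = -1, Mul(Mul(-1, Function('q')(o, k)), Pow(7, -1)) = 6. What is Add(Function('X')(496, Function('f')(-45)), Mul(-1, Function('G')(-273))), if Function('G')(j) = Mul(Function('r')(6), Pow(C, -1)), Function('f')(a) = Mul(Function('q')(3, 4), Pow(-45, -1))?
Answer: Rational(5263381, 20) ≈ 2.6317e+5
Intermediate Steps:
Function('q')(o, k) = -42 (Function('q')(o, k) = Mul(-7, 6) = -42)
Function('f')(a) = Rational(14, 15) (Function('f')(a) = Mul(-42, Pow(-45, -1)) = Mul(-42, Rational(-1, 45)) = Rational(14, 15))
C = 20 (C = Mul(-2, -10) = 20)
Function('X')(E, P) = Pow(Add(17, E), 2) (Function('X')(E, P) = Pow(Add(11, Add(E, 6)), 2) = Pow(Add(11, Add(6, E)), 2) = Pow(Add(17, E), 2))
Function('G')(j) = Rational(-1, 20) (Function('G')(j) = Mul(-1, Pow(20, -1)) = Mul(-1, Rational(1, 20)) = Rational(-1, 20))
Add(Function('X')(496, Function('f')(-45)), Mul(-1, Function('G')(-273))) = Add(Pow(Add(17, 496), 2), Mul(-1, Rational(-1, 20))) = Add(Pow(513, 2), Rational(1, 20)) = Add(263169, Rational(1, 20)) = Rational(5263381, 20)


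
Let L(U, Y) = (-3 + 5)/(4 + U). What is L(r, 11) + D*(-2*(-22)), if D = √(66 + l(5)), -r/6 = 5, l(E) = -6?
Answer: -1/13 + 88*√15 ≈ 340.75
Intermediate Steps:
r = -30 (r = -6*5 = -30)
L(U, Y) = 2/(4 + U)
D = 2*√15 (D = √(66 - 6) = √60 = 2*√15 ≈ 7.7460)
L(r, 11) + D*(-2*(-22)) = 2/(4 - 30) + (2*√15)*(-2*(-22)) = 2/(-26) + (2*√15)*44 = 2*(-1/26) + 88*√15 = -1/13 + 88*√15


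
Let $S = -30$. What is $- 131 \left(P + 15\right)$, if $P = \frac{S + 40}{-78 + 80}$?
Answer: $-2620$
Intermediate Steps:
$P = 5$ ($P = \frac{-30 + 40}{-78 + 80} = \frac{10}{2} = 10 \cdot \frac{1}{2} = 5$)
$- 131 \left(P + 15\right) = - 131 \left(5 + 15\right) = \left(-131\right) 20 = -2620$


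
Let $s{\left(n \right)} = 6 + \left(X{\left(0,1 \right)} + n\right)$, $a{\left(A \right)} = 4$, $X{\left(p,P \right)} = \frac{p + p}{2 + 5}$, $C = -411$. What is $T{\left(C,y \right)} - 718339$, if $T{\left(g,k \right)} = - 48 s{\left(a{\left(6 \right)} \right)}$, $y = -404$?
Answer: $-718819$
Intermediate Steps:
$X{\left(p,P \right)} = \frac{2 p}{7}$
$s{\left(n \right)} = 6 + n$ ($s{\left(n \right)} = 6 + \left(\frac{2}{7} \cdot 0 + n\right) = 6 + \left(0 + n\right) = 6 + n$)
$T{\left(g,k \right)} = -480$ ($T{\left(g,k \right)} = - 48 \left(6 + 4\right) = \left(-48\right) 10 = -480$)
$T{\left(C,y \right)} - 718339 = -480 - 718339 = -718819$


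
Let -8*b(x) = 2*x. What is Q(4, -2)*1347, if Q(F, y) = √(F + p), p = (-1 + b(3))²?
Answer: 1347*√113/4 ≈ 3579.7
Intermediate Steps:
b(x) = -x/4
p = 49/16 (p = (-1 - ¼*3)² = (-1 - ¾)² = (-7/4)² = 49/16 ≈ 3.0625)
Q(F, y) = √(49/16 + F) (Q(F, y) = √(F + 49/16) = √(49/16 + F))
Q(4, -2)*1347 = (√(49 + 16*4)/4)*1347 = (√(49 + 64)/4)*1347 = (√113/4)*1347 = 1347*√113/4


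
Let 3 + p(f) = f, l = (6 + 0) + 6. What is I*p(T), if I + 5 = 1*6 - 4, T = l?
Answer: -27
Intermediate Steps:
l = 12 (l = 6 + 6 = 12)
T = 12
p(f) = -3 + f
I = -3 (I = -5 + (1*6 - 4) = -5 + (6 - 4) = -5 + 2 = -3)
I*p(T) = -3*(-3 + 12) = -3*9 = -27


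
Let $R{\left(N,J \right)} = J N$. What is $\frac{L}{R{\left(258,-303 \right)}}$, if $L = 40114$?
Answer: $- \frac{20057}{39087} \approx -0.51314$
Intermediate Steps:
$\frac{L}{R{\left(258,-303 \right)}} = \frac{40114}{\left(-303\right) 258} = \frac{40114}{-78174} = 40114 \left(- \frac{1}{78174}\right) = - \frac{20057}{39087}$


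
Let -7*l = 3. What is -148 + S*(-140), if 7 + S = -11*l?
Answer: 172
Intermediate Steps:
l = -3/7 (l = -⅐*3 = -3/7 ≈ -0.42857)
S = -16/7 (S = -7 - 11*(-3/7) = -7 + 33/7 = -16/7 ≈ -2.2857)
-148 + S*(-140) = -148 - 16/7*(-140) = -148 + 320 = 172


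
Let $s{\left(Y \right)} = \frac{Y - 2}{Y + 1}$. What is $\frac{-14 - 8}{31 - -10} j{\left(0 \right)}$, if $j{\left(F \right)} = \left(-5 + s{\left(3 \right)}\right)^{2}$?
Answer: $- \frac{3971}{328} \approx -12.107$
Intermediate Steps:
$s{\left(Y \right)} = \frac{-2 + Y}{1 + Y}$
$j{\left(F \right)} = \frac{361}{16}$ ($j{\left(F \right)} = \left(-5 + \frac{-2 + 3}{1 + 3}\right)^{2} = \left(-5 + \frac{1}{4} \cdot 1\right)^{2} = \left(-5 + \frac{1}{4}\right)^{2} = \left(- \frac{19}{4}\right)^{2} = \frac{361}{16}$)
$\frac{-14 - 8}{31 - -10} j{\left(0 \right)} = \frac{-14 - 8}{31 - -10} \cdot \frac{361}{16} = - \frac{22}{31 + 10} \cdot \frac{361}{16} = - \frac{22}{41} \cdot \frac{361}{16} = \left(-22\right) \frac{1}{41} \cdot \frac{361}{16} = \left(- \frac{22}{41}\right) \frac{361}{16} = - \frac{3971}{328}$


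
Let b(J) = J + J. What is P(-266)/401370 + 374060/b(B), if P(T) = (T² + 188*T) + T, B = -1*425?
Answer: -17661065/40137 ≈ -440.02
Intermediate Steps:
B = -425
P(T) = T² + 189*T
b(J) = 2*J
P(-266)/401370 + 374060/b(B) = -266*(189 - 266)/401370 + 374060/((2*(-425))) = -266*(-77)*(1/401370) + 374060/(-850) = 20482*(1/401370) + 374060*(-1/850) = 10241/200685 - 37406/85 = -17661065/40137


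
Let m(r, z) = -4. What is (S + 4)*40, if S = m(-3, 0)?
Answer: 0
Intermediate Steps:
S = -4
(S + 4)*40 = (-4 + 4)*40 = 0*40 = 0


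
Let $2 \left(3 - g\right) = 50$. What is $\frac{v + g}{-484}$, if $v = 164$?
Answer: $- \frac{71}{242} \approx -0.29339$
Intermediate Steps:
$g = -22$ ($g = 3 - 25 = -22$)
$\frac{v + g}{-484} = \frac{164 - 22}{-484} = 142 \left(- \frac{1}{484}\right) = - \frac{71}{242}$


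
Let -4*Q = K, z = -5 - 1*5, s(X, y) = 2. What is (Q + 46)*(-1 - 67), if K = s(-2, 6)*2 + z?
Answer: -3230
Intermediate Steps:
z = -10 (z = -5 - 5 = -10)
K = -6 (K = 2*2 - 10 = 4 - 10 = -6)
Q = 3/2 (Q = -1/4*(-6) = 3/2 ≈ 1.5000)
(Q + 46)*(-1 - 67) = (3/2 + 46)*(-1 - 67) = (95/2)*(-68) = -3230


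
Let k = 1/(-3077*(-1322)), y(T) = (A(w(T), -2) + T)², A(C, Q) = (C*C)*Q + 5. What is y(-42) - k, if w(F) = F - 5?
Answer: 80733609212849/4067794 ≈ 1.9847e+7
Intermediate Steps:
w(F) = -5 + F
A(C, Q) = 5 + Q*C² (A(C, Q) = C²*Q + 5 = Q*C² + 5 = 5 + Q*C²)
y(T) = (5 + T - 2*(-5 + T)²)² (y(T) = ((5 - 2*(-5 + T)²) + T)² = (5 + T - 2*(-5 + T)²)²)
k = 1/4067794 (k = -1/3077*(-1/1322) = 1/4067794 ≈ 2.4583e-7)
y(-42) - k = (5 - 42 - 2*(-5 - 42)²)² - 1*1/4067794 = (5 - 42 - 2*(-47)²)² - 1/4067794 = (5 - 42 - 2*2209)² - 1/4067794 = (5 - 42 - 4418)² - 1/4067794 = (-4455)² - 1/4067794 = 19847025 - 1/4067794 = 80733609212849/4067794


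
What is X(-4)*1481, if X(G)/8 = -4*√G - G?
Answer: 47392 - 94784*I ≈ 47392.0 - 94784.0*I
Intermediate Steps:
X(G) = -32*√G - 8*G (X(G) = 8*(-4*√G - G) = 8*(-G - 4*√G) = -32*√G - 8*G)
X(-4)*1481 = (-64*I - 8*(-4))*1481 = (-64*I + 32)*1481 = (32 - 64*I)*1481 = 47392 - 94784*I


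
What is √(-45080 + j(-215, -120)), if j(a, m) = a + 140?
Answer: I*√45155 ≈ 212.5*I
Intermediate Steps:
j(a, m) = 140 + a
√(-45080 + j(-215, -120)) = √(-45080 + (140 - 215)) = √(-45080 - 75) = √(-45155) = I*√45155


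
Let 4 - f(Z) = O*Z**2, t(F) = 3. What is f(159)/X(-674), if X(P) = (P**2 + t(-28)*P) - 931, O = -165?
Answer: 4171369/451323 ≈ 9.2425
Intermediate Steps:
X(P) = -931 + P**2 + 3*P (X(P) = (P**2 + 3*P) - 931 = -931 + P**2 + 3*P)
f(Z) = 4 + 165*Z**2 (f(Z) = 4 - (-165)*Z**2 = 4 + 165*Z**2)
f(159)/X(-674) = (4 + 165*159**2)/(-931 + (-674)**2 + 3*(-674)) = (4 + 165*25281)/(-931 + 454276 - 2022) = (4 + 4171365)/451323 = 4171369*(1/451323) = 4171369/451323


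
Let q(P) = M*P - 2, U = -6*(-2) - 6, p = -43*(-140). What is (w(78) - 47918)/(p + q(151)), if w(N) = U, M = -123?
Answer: 47912/12555 ≈ 3.8162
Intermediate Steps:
p = 6020
U = 6 (U = 12 - 6 = 6)
w(N) = 6
q(P) = -2 - 123*P (q(P) = -123*P - 2 = -2 - 123*P)
(w(78) - 47918)/(p + q(151)) = (6 - 47918)/(6020 + (-2 - 123*151)) = -47912/(6020 + (-2 - 18573)) = -47912/(6020 - 18575) = -47912/(-12555) = -47912*(-1/12555) = 47912/12555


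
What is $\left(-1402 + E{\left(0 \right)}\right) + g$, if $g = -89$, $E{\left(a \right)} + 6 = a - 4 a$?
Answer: $-1497$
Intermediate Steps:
$E{\left(a \right)} = -6 - 3 a$ ($E{\left(a \right)} = -6 + \left(a - 4 a\right) = -6 - 3 a$)
$\left(-1402 + E{\left(0 \right)}\right) + g = \left(-1402 - 6\right) - 89 = -1408 - 89 = -1497$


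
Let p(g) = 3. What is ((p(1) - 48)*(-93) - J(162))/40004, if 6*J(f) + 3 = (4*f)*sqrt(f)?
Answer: 8371/80008 - 243*sqrt(2)/10001 ≈ 0.070265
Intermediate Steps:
J(f) = -1/2 + 2*f**(3/2)/3 (J(f) = -1/2 + ((4*f)*sqrt(f))/6 = -1/2 + (4*f**(3/2))/6 = -1/2 + 2*f**(3/2)/3)
((p(1) - 48)*(-93) - J(162))/40004 = ((3 - 48)*(-93) - (-1/2 + 2*162**(3/2)/3))/40004 = (-45*(-93) - (-1/2 + 2*(1458*sqrt(2))/3))*(1/40004) = (4185 - (-1/2 + 972*sqrt(2)))*(1/40004) = (4185 + (1/2 - 972*sqrt(2)))*(1/40004) = (8371/2 - 972*sqrt(2))*(1/40004) = 8371/80008 - 243*sqrt(2)/10001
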